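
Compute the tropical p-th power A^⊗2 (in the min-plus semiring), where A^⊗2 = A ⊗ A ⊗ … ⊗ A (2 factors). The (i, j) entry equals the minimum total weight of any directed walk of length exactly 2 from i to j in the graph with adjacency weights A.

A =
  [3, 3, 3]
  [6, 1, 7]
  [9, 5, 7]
A^⊗2 =
  [6, 4, 6]
  [7, 2, 8]
  [11, 6, 12]

Each entry (A^⊗2)_ij equals the minimum over all length-2 walks i = v_0 → v_1 → … → v_2 = j of Σ_t A[v_t][v_{t+1}]. For example, for (i, j) = (0, 2) we minimise over 3 possible intermediate vertex sequences; the minimum is 6, attained along the walk 0 → 0 → 2.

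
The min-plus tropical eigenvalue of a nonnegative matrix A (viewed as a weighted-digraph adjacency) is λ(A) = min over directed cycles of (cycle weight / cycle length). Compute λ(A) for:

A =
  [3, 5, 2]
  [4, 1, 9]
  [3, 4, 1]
λ(A) = 1

Enumerate directed cycles and compute their means (weight / length). Sample:
  cycle 0 → 0: weight = 3, length = 1, mean = 3/1 ≈ 3.000
  cycle 1 → 1: weight = 1, length = 1, mean = 1/1 ≈ 1.000
  cycle 2 → 2: weight = 1, length = 1, mean = 1/1 ≈ 1.000
  cycle 0 → 1 → 0: weight = 9, length = 2, mean = 9/2 ≈ 4.500
  cycle 0 → 2 → 0: weight = 5, length = 2, mean = 5/2 ≈ 2.500
  cycle 1 → 0 → 1: weight = 9, length = 2, mean = 9/2 ≈ 4.500
Minimum mean = 1.000, attained e.g. along the cycle 1 → 1 with weight 1 and length 1. So λ(A) = 1/1 = 1.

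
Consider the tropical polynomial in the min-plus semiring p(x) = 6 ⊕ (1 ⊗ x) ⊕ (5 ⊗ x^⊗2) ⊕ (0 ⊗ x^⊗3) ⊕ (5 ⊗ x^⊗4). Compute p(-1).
p(-1) = -3

A tropical monomial a ⊗ x^⊗i evaluates to a + i · x. Evaluating each term at x = -1:
  Term 0 contributes 6 + 0 · -1 = 6
  Term 1 contributes 1 + 1 · -1 = 0
  Term 2 contributes 5 + 2 · -1 = 3
  Term 3 contributes 0 + 3 · -1 = -3
  Term 4 contributes 5 + 4 · -1 = 1
p(-1) = ⊕ of these = min[6, 0, 3, -3, 1] = -3.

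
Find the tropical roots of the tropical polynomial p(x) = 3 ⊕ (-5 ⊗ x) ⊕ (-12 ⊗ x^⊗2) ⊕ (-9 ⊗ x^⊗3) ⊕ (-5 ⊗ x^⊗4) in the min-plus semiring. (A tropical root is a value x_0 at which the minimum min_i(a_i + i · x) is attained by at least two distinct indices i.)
Roots: {-4, -3, 7, 8}

Each tropical root is a break point of the lower envelope of the lines y = a_i + i · x (there are 5 lines, with slopes 0, 1, ..., 4). Only the lines that attain the minimum somewhere contribute to roots; other lines are dominated. Here the surviving (envelope) indices are i = 4, i = 3, i = 2, i = 1, i = 0.
Intersections between consecutive envelope lines give the roots: for adjacent envelope indices i < j the intersection is x = (a_i − a_j) / (j − i). Reading off the sorted break points: {-4, -3, 7, 8}.
Verification: at each break x_0, at least two indices attain the minimum of min_i(a_i + i · x_0).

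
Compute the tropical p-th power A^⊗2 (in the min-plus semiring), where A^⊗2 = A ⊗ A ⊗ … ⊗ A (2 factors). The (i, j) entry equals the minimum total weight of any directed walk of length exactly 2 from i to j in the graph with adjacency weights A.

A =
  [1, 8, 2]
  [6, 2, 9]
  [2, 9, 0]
A^⊗2 =
  [2, 9, 2]
  [7, 4, 8]
  [2, 9, 0]

Each entry (A^⊗2)_ij equals the minimum over all length-2 walks i = v_0 → v_1 → … → v_2 = j of Σ_t A[v_t][v_{t+1}]. For example, for (i, j) = (0, 2) we minimise over 3 possible intermediate vertex sequences; the minimum is 2, attained along the walk 0 → 2 → 2.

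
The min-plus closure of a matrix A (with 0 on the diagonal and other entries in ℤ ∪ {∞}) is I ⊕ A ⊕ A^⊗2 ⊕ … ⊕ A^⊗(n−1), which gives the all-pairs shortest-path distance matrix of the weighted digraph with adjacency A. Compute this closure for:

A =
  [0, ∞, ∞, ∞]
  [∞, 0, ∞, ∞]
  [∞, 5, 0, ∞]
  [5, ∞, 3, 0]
Closure =
  [0, ∞, ∞, ∞]
  [∞, 0, ∞, ∞]
  [∞, 5, 0, ∞]
  [5, 8, 3, 0]

This is the Floyd-Warshall all-pairs shortest-path computation. For each intermediate vertex k = 0, 1, …, 3, update dist[i][j] ← min(dist[i][j], dist[i][k] + dist[k][j]). The final matrix gives, for each (i, j), the minimum total weight of any directed path from i to j (possibly empty when i = j).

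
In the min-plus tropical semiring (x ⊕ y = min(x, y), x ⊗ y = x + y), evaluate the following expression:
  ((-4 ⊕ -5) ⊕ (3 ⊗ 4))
((-4 ⊕ -5) ⊕ (3 ⊗ 4)) = -5

Expand innermost to outermost. Recall ⊕ takes the minimum of its arguments and ⊗ takes their sum. Working out the expression ((-4 ⊕ -5) ⊕ (3 ⊗ 4)) gives -5.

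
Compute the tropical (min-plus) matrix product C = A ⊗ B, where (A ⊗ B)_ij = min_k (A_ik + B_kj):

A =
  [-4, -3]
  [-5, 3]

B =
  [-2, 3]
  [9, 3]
A ⊗ B =
  [-6, -1]
  [-7, -2]

Apply the min-plus product entry-by-entry:
  C[0][0] = min over k of (A[0][0] + B[0][0] = -4 + -2 = -6, A[0][1] + B[1][0] = -3 + 9 = 6) = -6 (attained at k = 0)
  C[0][1] = min over k of (A[0][0] + B[0][1] = -4 + 3 = -1, A[0][1] + B[1][1] = -3 + 3 = 0) = -1 (attained at k = 0)
  C[1][0] = min over k of (A[1][0] + B[0][0] = -5 + -2 = -7, A[1][1] + B[1][0] = 3 + 9 = 12) = -7 (attained at k = 0)
  C[1][1] = min over k of (A[1][0] + B[0][1] = -5 + 3 = -2, A[1][1] + B[1][1] = 3 + 3 = 6) = -2 (attained at k = 0)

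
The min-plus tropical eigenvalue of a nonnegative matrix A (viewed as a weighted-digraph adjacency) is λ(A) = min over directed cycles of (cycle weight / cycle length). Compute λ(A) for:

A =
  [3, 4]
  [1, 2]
λ(A) = 2

Enumerate directed cycles and compute their means (weight / length). Sample:
  cycle 0 → 0: weight = 3, length = 1, mean = 3/1 ≈ 3.000
  cycle 1 → 1: weight = 2, length = 1, mean = 2/1 ≈ 2.000
  cycle 0 → 1 → 0: weight = 5, length = 2, mean = 5/2 ≈ 2.500
  cycle 1 → 0 → 1: weight = 5, length = 2, mean = 5/2 ≈ 2.500
Minimum mean = 2.000, attained e.g. along the cycle 1 → 1 with weight 2 and length 1. So λ(A) = 2/1 = 2.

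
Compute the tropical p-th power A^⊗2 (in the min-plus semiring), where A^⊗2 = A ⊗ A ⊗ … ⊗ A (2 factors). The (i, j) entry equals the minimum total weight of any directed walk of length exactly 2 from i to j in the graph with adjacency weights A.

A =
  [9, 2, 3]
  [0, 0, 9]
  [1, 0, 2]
A^⊗2 =
  [2, 2, 5]
  [0, 0, 3]
  [0, 0, 4]

Each entry (A^⊗2)_ij equals the minimum over all length-2 walks i = v_0 → v_1 → … → v_2 = j of Σ_t A[v_t][v_{t+1}]. For example, for (i, j) = (0, 2) we minimise over 3 possible intermediate vertex sequences; the minimum is 5, attained along the walk 0 → 2 → 2.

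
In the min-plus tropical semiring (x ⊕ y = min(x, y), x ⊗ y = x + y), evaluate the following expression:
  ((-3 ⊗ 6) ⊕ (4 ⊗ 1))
((-3 ⊗ 6) ⊕ (4 ⊗ 1)) = 3

Expand innermost to outermost. Recall ⊕ takes the minimum of its arguments and ⊗ takes their sum. Working out the expression ((-3 ⊗ 6) ⊕ (4 ⊗ 1)) gives 3.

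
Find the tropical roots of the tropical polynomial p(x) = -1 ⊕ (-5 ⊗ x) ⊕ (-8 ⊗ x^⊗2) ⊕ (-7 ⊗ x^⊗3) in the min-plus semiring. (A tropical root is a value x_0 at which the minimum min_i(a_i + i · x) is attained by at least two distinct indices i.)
Roots: {-1, 3, 4}

Each tropical root is a break point of the lower envelope of the lines y = a_i + i · x (there are 4 lines, with slopes 0, 1, ..., 3). Only the lines that attain the minimum somewhere contribute to roots; other lines are dominated. Here the surviving (envelope) indices are i = 3, i = 2, i = 1, i = 0.
Intersections between consecutive envelope lines give the roots: for adjacent envelope indices i < j the intersection is x = (a_i − a_j) / (j − i). Reading off the sorted break points: {-1, 3, 4}.
Verification: at each break x_0, at least two indices attain the minimum of min_i(a_i + i · x_0).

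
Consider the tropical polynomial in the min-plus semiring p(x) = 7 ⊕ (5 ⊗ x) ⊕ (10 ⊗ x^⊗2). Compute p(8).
p(8) = 7

A tropical monomial a ⊗ x^⊗i evaluates to a + i · x. Evaluating each term at x = 8:
  Term 0 contributes 7 + 0 · 8 = 7
  Term 1 contributes 5 + 1 · 8 = 13
  Term 2 contributes 10 + 2 · 8 = 26
p(8) = ⊕ of these = min[7, 13, 26] = 7.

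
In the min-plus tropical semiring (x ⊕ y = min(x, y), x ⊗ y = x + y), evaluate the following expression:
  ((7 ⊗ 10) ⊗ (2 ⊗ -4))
((7 ⊗ 10) ⊗ (2 ⊗ -4)) = 15

Expand innermost to outermost. Recall ⊕ takes the minimum of its arguments and ⊗ takes their sum. Working out the expression ((7 ⊗ 10) ⊗ (2 ⊗ -4)) gives 15.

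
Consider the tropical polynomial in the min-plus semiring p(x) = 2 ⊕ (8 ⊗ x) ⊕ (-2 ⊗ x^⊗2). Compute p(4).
p(4) = 2

A tropical monomial a ⊗ x^⊗i evaluates to a + i · x. Evaluating each term at x = 4:
  Term 0 contributes 2 + 0 · 4 = 2
  Term 1 contributes 8 + 1 · 4 = 12
  Term 2 contributes -2 + 2 · 4 = 6
p(4) = ⊕ of these = min[2, 12, 6] = 2.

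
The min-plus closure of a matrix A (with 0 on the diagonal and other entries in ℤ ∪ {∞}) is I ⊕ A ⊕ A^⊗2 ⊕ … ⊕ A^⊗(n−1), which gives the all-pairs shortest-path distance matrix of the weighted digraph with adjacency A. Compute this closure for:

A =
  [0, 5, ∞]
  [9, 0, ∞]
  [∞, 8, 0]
Closure =
  [0, 5, ∞]
  [9, 0, ∞]
  [17, 8, 0]

This is the Floyd-Warshall all-pairs shortest-path computation. For each intermediate vertex k = 0, 1, …, 2, update dist[i][j] ← min(dist[i][j], dist[i][k] + dist[k][j]). The final matrix gives, for each (i, j), the minimum total weight of any directed path from i to j (possibly empty when i = j).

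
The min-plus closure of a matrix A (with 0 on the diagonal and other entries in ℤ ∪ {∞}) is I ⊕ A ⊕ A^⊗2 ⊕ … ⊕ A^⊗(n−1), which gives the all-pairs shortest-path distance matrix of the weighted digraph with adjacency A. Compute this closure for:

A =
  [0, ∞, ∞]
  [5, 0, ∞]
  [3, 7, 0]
Closure =
  [0, ∞, ∞]
  [5, 0, ∞]
  [3, 7, 0]

This is the Floyd-Warshall all-pairs shortest-path computation. For each intermediate vertex k = 0, 1, …, 2, update dist[i][j] ← min(dist[i][j], dist[i][k] + dist[k][j]). The final matrix gives, for each (i, j), the minimum total weight of any directed path from i to j (possibly empty when i = j).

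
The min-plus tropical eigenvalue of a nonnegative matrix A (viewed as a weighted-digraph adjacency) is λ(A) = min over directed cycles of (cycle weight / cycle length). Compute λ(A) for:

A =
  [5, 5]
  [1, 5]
λ(A) = 3

Enumerate directed cycles and compute their means (weight / length). Sample:
  cycle 0 → 0: weight = 5, length = 1, mean = 5/1 ≈ 5.000
  cycle 1 → 1: weight = 5, length = 1, mean = 5/1 ≈ 5.000
  cycle 0 → 1 → 0: weight = 6, length = 2, mean = 6/2 ≈ 3.000
  cycle 1 → 0 → 1: weight = 6, length = 2, mean = 6/2 ≈ 3.000
Minimum mean = 3.000, attained e.g. along the cycle 0 → 1 → 0 with weight 6 and length 2. So λ(A) = 6/2 = 3.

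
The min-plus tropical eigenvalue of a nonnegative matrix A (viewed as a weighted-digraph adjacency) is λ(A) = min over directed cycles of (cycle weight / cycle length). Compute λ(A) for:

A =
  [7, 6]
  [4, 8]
λ(A) = 5

Enumerate directed cycles and compute their means (weight / length). Sample:
  cycle 0 → 0: weight = 7, length = 1, mean = 7/1 ≈ 7.000
  cycle 1 → 1: weight = 8, length = 1, mean = 8/1 ≈ 8.000
  cycle 0 → 1 → 0: weight = 10, length = 2, mean = 10/2 ≈ 5.000
  cycle 1 → 0 → 1: weight = 10, length = 2, mean = 10/2 ≈ 5.000
Minimum mean = 5.000, attained e.g. along the cycle 0 → 1 → 0 with weight 10 and length 2. So λ(A) = 10/2 = 5.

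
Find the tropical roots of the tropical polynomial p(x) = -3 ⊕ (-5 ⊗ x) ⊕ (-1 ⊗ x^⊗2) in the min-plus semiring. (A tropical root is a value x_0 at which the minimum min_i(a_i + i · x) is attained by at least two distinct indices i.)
Roots: {-4, 2}

Each tropical root is a break point of the lower envelope of the lines y = a_i + i · x (there are 3 lines, with slopes 0, 1, ..., 2). Only the lines that attain the minimum somewhere contribute to roots; other lines are dominated. Here the surviving (envelope) indices are i = 2, i = 1, i = 0.
Intersections between consecutive envelope lines give the roots: for adjacent envelope indices i < j the intersection is x = (a_i − a_j) / (j − i). Reading off the sorted break points: {-4, 2}.
Verification: at each break x_0, at least two indices attain the minimum of min_i(a_i + i · x_0).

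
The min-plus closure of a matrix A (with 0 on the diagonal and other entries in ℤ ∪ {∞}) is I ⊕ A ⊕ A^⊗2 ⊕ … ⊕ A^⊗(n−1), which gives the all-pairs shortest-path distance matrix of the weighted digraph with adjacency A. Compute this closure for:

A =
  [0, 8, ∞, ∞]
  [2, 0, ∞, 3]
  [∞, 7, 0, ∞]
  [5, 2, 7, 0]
Closure =
  [0, 8, 18, 11]
  [2, 0, 10, 3]
  [9, 7, 0, 10]
  [4, 2, 7, 0]

This is the Floyd-Warshall all-pairs shortest-path computation. For each intermediate vertex k = 0, 1, …, 3, update dist[i][j] ← min(dist[i][j], dist[i][k] + dist[k][j]). The final matrix gives, for each (i, j), the minimum total weight of any directed path from i to j (possibly empty when i = j).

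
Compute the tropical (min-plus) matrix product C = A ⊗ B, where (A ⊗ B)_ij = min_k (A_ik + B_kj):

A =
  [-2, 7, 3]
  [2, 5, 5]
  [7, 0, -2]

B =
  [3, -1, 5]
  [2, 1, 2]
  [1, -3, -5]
A ⊗ B =
  [1, -3, -2]
  [5, 1, 0]
  [-1, -5, -7]

Apply the min-plus product entry-by-entry:
  C[0][0] = min over k of (A[0][0] + B[0][0] = -2 + 3 = 1, A[0][1] + B[1][0] = 7 + 2 = 9, A[0][2] + B[2][0] = 3 + 1 = 4) = 1 (attained at k = 0)
  C[0][1] = min over k of (A[0][0] + B[0][1] = -2 + -1 = -3, A[0][1] + B[1][1] = 7 + 1 = 8, A[0][2] + B[2][1] = 3 + -3 = 0) = -3 (attained at k = 0)
  C[0][2] = min over k of (A[0][0] + B[0][2] = -2 + 5 = 3, A[0][1] + B[1][2] = 7 + 2 = 9, A[0][2] + B[2][2] = 3 + -5 = -2) = -2 (attained at k = 2)
  C[1][0] = min over k of (A[1][0] + B[0][0] = 2 + 3 = 5, A[1][1] + B[1][0] = 5 + 2 = 7, A[1][2] + B[2][0] = 5 + 1 = 6) = 5 (attained at k = 0)
  C[1][1] = min over k of (A[1][0] + B[0][1] = 2 + -1 = 1, A[1][1] + B[1][1] = 5 + 1 = 6, A[1][2] + B[2][1] = 5 + -3 = 2) = 1 (attained at k = 0)
  C[1][2] = min over k of (A[1][0] + B[0][2] = 2 + 5 = 7, A[1][1] + B[1][2] = 5 + 2 = 7, A[1][2] + B[2][2] = 5 + -5 = 0) = 0 (attained at k = 2)
  C[2][0] = min over k of (A[2][0] + B[0][0] = 7 + 3 = 10, A[2][1] + B[1][0] = 0 + 2 = 2, A[2][2] + B[2][0] = -2 + 1 = -1) = -1 (attained at k = 2)
  C[2][1] = min over k of (A[2][0] + B[0][1] = 7 + -1 = 6, A[2][1] + B[1][1] = 0 + 1 = 1, A[2][2] + B[2][1] = -2 + -3 = -5) = -5 (attained at k = 2)
  C[2][2] = min over k of (A[2][0] + B[0][2] = 7 + 5 = 12, A[2][1] + B[1][2] = 0 + 2 = 2, A[2][2] + B[2][2] = -2 + -5 = -7) = -7 (attained at k = 2)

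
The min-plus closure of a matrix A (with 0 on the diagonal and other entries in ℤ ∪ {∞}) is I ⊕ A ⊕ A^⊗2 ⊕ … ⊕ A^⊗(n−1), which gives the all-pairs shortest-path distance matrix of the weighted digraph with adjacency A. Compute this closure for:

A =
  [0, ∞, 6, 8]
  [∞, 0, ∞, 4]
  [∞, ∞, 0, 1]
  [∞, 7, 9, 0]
Closure =
  [0, 14, 6, 7]
  [∞, 0, 13, 4]
  [∞, 8, 0, 1]
  [∞, 7, 9, 0]

This is the Floyd-Warshall all-pairs shortest-path computation. For each intermediate vertex k = 0, 1, …, 3, update dist[i][j] ← min(dist[i][j], dist[i][k] + dist[k][j]). The final matrix gives, for each (i, j), the minimum total weight of any directed path from i to j (possibly empty when i = j).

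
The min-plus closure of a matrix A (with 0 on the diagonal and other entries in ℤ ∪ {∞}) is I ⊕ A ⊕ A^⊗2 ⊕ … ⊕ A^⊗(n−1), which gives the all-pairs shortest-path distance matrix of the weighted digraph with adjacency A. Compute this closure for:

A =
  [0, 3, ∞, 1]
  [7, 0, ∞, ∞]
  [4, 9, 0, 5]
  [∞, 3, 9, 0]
Closure =
  [0, 3, 10, 1]
  [7, 0, 17, 8]
  [4, 7, 0, 5]
  [10, 3, 9, 0]

This is the Floyd-Warshall all-pairs shortest-path computation. For each intermediate vertex k = 0, 1, …, 3, update dist[i][j] ← min(dist[i][j], dist[i][k] + dist[k][j]). The final matrix gives, for each (i, j), the minimum total weight of any directed path from i to j (possibly empty when i = j).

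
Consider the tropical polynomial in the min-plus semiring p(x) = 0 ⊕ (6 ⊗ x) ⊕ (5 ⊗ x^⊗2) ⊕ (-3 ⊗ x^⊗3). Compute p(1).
p(1) = 0

A tropical monomial a ⊗ x^⊗i evaluates to a + i · x. Evaluating each term at x = 1:
  Term 0 contributes 0 + 0 · 1 = 0
  Term 1 contributes 6 + 1 · 1 = 7
  Term 2 contributes 5 + 2 · 1 = 7
  Term 3 contributes -3 + 3 · 1 = 0
p(1) = ⊕ of these = min[0, 7, 7, 0] = 0.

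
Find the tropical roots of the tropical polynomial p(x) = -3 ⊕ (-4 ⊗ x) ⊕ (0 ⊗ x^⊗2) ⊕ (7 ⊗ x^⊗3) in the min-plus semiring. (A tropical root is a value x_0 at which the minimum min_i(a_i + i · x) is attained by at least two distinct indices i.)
Roots: {-7, -4, 1}

Each tropical root is a break point of the lower envelope of the lines y = a_i + i · x (there are 4 lines, with slopes 0, 1, ..., 3). Only the lines that attain the minimum somewhere contribute to roots; other lines are dominated. Here the surviving (envelope) indices are i = 3, i = 2, i = 1, i = 0.
Intersections between consecutive envelope lines give the roots: for adjacent envelope indices i < j the intersection is x = (a_i − a_j) / (j − i). Reading off the sorted break points: {-7, -4, 1}.
Verification: at each break x_0, at least two indices attain the minimum of min_i(a_i + i · x_0).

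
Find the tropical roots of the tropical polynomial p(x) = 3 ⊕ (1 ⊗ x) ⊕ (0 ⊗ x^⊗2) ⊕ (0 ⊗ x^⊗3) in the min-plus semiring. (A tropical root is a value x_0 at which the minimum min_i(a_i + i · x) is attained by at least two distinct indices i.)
Roots: {0, 1, 2}

Each tropical root is a break point of the lower envelope of the lines y = a_i + i · x (there are 4 lines, with slopes 0, 1, ..., 3). Only the lines that attain the minimum somewhere contribute to roots; other lines are dominated. Here the surviving (envelope) indices are i = 3, i = 2, i = 1, i = 0.
Intersections between consecutive envelope lines give the roots: for adjacent envelope indices i < j the intersection is x = (a_i − a_j) / (j − i). Reading off the sorted break points: {0, 1, 2}.
Verification: at each break x_0, at least two indices attain the minimum of min_i(a_i + i · x_0).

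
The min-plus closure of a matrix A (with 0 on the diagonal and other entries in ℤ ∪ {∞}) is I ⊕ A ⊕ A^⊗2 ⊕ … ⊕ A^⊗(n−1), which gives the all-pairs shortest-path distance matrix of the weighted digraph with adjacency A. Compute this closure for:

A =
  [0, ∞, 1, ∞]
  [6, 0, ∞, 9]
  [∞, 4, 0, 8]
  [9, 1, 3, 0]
Closure =
  [0, 5, 1, 9]
  [6, 0, 7, 9]
  [10, 4, 0, 8]
  [7, 1, 3, 0]

This is the Floyd-Warshall all-pairs shortest-path computation. For each intermediate vertex k = 0, 1, …, 3, update dist[i][j] ← min(dist[i][j], dist[i][k] + dist[k][j]). The final matrix gives, for each (i, j), the minimum total weight of any directed path from i to j (possibly empty when i = j).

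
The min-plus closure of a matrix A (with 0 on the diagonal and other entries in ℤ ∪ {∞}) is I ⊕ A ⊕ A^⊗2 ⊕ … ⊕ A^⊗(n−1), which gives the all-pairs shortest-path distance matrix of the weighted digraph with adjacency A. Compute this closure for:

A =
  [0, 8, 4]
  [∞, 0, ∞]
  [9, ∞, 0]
Closure =
  [0, 8, 4]
  [∞, 0, ∞]
  [9, 17, 0]

This is the Floyd-Warshall all-pairs shortest-path computation. For each intermediate vertex k = 0, 1, …, 2, update dist[i][j] ← min(dist[i][j], dist[i][k] + dist[k][j]). The final matrix gives, for each (i, j), the minimum total weight of any directed path from i to j (possibly empty when i = j).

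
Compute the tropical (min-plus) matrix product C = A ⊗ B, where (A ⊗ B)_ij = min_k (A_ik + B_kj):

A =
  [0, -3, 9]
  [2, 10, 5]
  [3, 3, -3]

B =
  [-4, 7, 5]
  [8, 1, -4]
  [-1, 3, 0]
A ⊗ B =
  [-4, -2, -7]
  [-2, 8, 5]
  [-4, 0, -3]

Apply the min-plus product entry-by-entry:
  C[0][0] = min over k of (A[0][0] + B[0][0] = 0 + -4 = -4, A[0][1] + B[1][0] = -3 + 8 = 5, A[0][2] + B[2][0] = 9 + -1 = 8) = -4 (attained at k = 0)
  C[0][1] = min over k of (A[0][0] + B[0][1] = 0 + 7 = 7, A[0][1] + B[1][1] = -3 + 1 = -2, A[0][2] + B[2][1] = 9 + 3 = 12) = -2 (attained at k = 1)
  C[0][2] = min over k of (A[0][0] + B[0][2] = 0 + 5 = 5, A[0][1] + B[1][2] = -3 + -4 = -7, A[0][2] + B[2][2] = 9 + 0 = 9) = -7 (attained at k = 1)
  C[1][0] = min over k of (A[1][0] + B[0][0] = 2 + -4 = -2, A[1][1] + B[1][0] = 10 + 8 = 18, A[1][2] + B[2][0] = 5 + -1 = 4) = -2 (attained at k = 0)
  C[1][1] = min over k of (A[1][0] + B[0][1] = 2 + 7 = 9, A[1][1] + B[1][1] = 10 + 1 = 11, A[1][2] + B[2][1] = 5 + 3 = 8) = 8 (attained at k = 2)
  C[1][2] = min over k of (A[1][0] + B[0][2] = 2 + 5 = 7, A[1][1] + B[1][2] = 10 + -4 = 6, A[1][2] + B[2][2] = 5 + 0 = 5) = 5 (attained at k = 2)
  C[2][0] = min over k of (A[2][0] + B[0][0] = 3 + -4 = -1, A[2][1] + B[1][0] = 3 + 8 = 11, A[2][2] + B[2][0] = -3 + -1 = -4) = -4 (attained at k = 2)
  C[2][1] = min over k of (A[2][0] + B[0][1] = 3 + 7 = 10, A[2][1] + B[1][1] = 3 + 1 = 4, A[2][2] + B[2][1] = -3 + 3 = 0) = 0 (attained at k = 2)
  C[2][2] = min over k of (A[2][0] + B[0][2] = 3 + 5 = 8, A[2][1] + B[1][2] = 3 + -4 = -1, A[2][2] + B[2][2] = -3 + 0 = -3) = -3 (attained at k = 2)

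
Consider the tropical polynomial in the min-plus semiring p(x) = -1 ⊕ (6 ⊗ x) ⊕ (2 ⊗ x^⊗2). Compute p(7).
p(7) = -1

A tropical monomial a ⊗ x^⊗i evaluates to a + i · x. Evaluating each term at x = 7:
  Term 0 contributes -1 + 0 · 7 = -1
  Term 1 contributes 6 + 1 · 7 = 13
  Term 2 contributes 2 + 2 · 7 = 16
p(7) = ⊕ of these = min[-1, 13, 16] = -1.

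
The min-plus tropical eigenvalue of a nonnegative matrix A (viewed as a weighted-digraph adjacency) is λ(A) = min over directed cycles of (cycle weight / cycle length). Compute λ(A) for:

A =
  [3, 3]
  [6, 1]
λ(A) = 1

Enumerate directed cycles and compute their means (weight / length). Sample:
  cycle 0 → 0: weight = 3, length = 1, mean = 3/1 ≈ 3.000
  cycle 1 → 1: weight = 1, length = 1, mean = 1/1 ≈ 1.000
  cycle 0 → 1 → 0: weight = 9, length = 2, mean = 9/2 ≈ 4.500
  cycle 1 → 0 → 1: weight = 9, length = 2, mean = 9/2 ≈ 4.500
Minimum mean = 1.000, attained e.g. along the cycle 1 → 1 with weight 1 and length 1. So λ(A) = 1/1 = 1.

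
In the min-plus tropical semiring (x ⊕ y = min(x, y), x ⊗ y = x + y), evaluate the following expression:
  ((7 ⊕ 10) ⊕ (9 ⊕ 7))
((7 ⊕ 10) ⊕ (9 ⊕ 7)) = 7

Expand innermost to outermost. Recall ⊕ takes the minimum of its arguments and ⊗ takes their sum. Working out the expression ((7 ⊕ 10) ⊕ (9 ⊕ 7)) gives 7.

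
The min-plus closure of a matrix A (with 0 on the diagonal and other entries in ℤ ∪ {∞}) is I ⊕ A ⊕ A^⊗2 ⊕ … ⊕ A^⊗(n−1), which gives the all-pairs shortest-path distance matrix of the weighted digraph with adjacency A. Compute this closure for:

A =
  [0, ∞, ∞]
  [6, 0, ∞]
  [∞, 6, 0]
Closure =
  [0, ∞, ∞]
  [6, 0, ∞]
  [12, 6, 0]

This is the Floyd-Warshall all-pairs shortest-path computation. For each intermediate vertex k = 0, 1, …, 2, update dist[i][j] ← min(dist[i][j], dist[i][k] + dist[k][j]). The final matrix gives, for each (i, j), the minimum total weight of any directed path from i to j (possibly empty when i = j).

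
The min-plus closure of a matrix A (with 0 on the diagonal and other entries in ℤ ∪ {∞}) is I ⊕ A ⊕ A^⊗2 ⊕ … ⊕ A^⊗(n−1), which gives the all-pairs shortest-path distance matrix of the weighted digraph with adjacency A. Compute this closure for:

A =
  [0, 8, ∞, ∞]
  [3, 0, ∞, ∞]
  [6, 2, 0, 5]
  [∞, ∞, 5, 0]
Closure =
  [0, 8, ∞, ∞]
  [3, 0, ∞, ∞]
  [5, 2, 0, 5]
  [10, 7, 5, 0]

This is the Floyd-Warshall all-pairs shortest-path computation. For each intermediate vertex k = 0, 1, …, 3, update dist[i][j] ← min(dist[i][j], dist[i][k] + dist[k][j]). The final matrix gives, for each (i, j), the minimum total weight of any directed path from i to j (possibly empty when i = j).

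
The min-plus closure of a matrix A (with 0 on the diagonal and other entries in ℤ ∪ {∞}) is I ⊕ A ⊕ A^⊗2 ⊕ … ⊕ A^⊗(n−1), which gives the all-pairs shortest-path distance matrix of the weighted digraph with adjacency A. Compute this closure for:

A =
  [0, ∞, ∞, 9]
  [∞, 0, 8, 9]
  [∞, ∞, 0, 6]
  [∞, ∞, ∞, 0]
Closure =
  [0, ∞, ∞, 9]
  [∞, 0, 8, 9]
  [∞, ∞, 0, 6]
  [∞, ∞, ∞, 0]

This is the Floyd-Warshall all-pairs shortest-path computation. For each intermediate vertex k = 0, 1, …, 3, update dist[i][j] ← min(dist[i][j], dist[i][k] + dist[k][j]). The final matrix gives, for each (i, j), the minimum total weight of any directed path from i to j (possibly empty when i = j).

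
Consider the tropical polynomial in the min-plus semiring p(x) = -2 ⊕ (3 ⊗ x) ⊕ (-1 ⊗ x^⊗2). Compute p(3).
p(3) = -2

A tropical monomial a ⊗ x^⊗i evaluates to a + i · x. Evaluating each term at x = 3:
  Term 0 contributes -2 + 0 · 3 = -2
  Term 1 contributes 3 + 1 · 3 = 6
  Term 2 contributes -1 + 2 · 3 = 5
p(3) = ⊕ of these = min[-2, 6, 5] = -2.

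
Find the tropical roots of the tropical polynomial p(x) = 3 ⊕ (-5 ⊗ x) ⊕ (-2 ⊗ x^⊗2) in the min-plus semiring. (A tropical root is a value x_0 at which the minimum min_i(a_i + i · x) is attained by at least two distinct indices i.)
Roots: {-3, 8}

Each tropical root is a break point of the lower envelope of the lines y = a_i + i · x (there are 3 lines, with slopes 0, 1, ..., 2). Only the lines that attain the minimum somewhere contribute to roots; other lines are dominated. Here the surviving (envelope) indices are i = 2, i = 1, i = 0.
Intersections between consecutive envelope lines give the roots: for adjacent envelope indices i < j the intersection is x = (a_i − a_j) / (j − i). Reading off the sorted break points: {-3, 8}.
Verification: at each break x_0, at least two indices attain the minimum of min_i(a_i + i · x_0).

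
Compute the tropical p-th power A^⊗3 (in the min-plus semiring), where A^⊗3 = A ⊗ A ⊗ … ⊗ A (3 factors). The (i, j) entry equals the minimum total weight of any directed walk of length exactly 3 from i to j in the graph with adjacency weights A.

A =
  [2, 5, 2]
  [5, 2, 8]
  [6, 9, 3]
A^⊗3 =
  [6, 9, 6]
  [9, 6, 9]
  [10, 13, 9]

Each entry (A^⊗3)_ij equals the minimum over all length-3 walks i = v_0 → v_1 → … → v_3 = j of Σ_t A[v_t][v_{t+1}]. For example, for (i, j) = (0, 2) we minimise over 9 possible intermediate vertex sequences; the minimum is 6, attained along the walk 0 → 0 → 0 → 2.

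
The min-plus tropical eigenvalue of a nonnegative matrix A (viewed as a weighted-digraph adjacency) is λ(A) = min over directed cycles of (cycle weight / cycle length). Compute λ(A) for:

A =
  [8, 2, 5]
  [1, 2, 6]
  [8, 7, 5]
λ(A) = 3/2

Enumerate directed cycles and compute their means (weight / length). Sample:
  cycle 0 → 0: weight = 8, length = 1, mean = 8/1 ≈ 8.000
  cycle 1 → 1: weight = 2, length = 1, mean = 2/1 ≈ 2.000
  cycle 2 → 2: weight = 5, length = 1, mean = 5/1 ≈ 5.000
  cycle 0 → 1 → 0: weight = 3, length = 2, mean = 3/2 ≈ 1.500
  cycle 0 → 2 → 0: weight = 13, length = 2, mean = 13/2 ≈ 6.500
  cycle 1 → 0 → 1: weight = 3, length = 2, mean = 3/2 ≈ 1.500
Minimum mean = 1.500, attained e.g. along the cycle 0 → 1 → 0 with weight 3 and length 2. So λ(A) = 3/2 = 3/2.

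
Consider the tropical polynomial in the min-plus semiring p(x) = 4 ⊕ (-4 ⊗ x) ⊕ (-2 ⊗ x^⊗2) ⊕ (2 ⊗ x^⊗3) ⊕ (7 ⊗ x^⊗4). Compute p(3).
p(3) = -1

A tropical monomial a ⊗ x^⊗i evaluates to a + i · x. Evaluating each term at x = 3:
  Term 0 contributes 4 + 0 · 3 = 4
  Term 1 contributes -4 + 1 · 3 = -1
  Term 2 contributes -2 + 2 · 3 = 4
  Term 3 contributes 2 + 3 · 3 = 11
  Term 4 contributes 7 + 4 · 3 = 19
p(3) = ⊕ of these = min[4, -1, 4, 11, 19] = -1.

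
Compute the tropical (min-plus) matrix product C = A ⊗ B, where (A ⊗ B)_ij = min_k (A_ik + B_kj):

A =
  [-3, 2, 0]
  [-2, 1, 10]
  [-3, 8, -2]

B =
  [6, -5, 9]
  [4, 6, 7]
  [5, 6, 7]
A ⊗ B =
  [3, -8, 6]
  [4, -7, 7]
  [3, -8, 5]

Apply the min-plus product entry-by-entry:
  C[0][0] = min over k of (A[0][0] + B[0][0] = -3 + 6 = 3, A[0][1] + B[1][0] = 2 + 4 = 6, A[0][2] + B[2][0] = 0 + 5 = 5) = 3 (attained at k = 0)
  C[0][1] = min over k of (A[0][0] + B[0][1] = -3 + -5 = -8, A[0][1] + B[1][1] = 2 + 6 = 8, A[0][2] + B[2][1] = 0 + 6 = 6) = -8 (attained at k = 0)
  C[0][2] = min over k of (A[0][0] + B[0][2] = -3 + 9 = 6, A[0][1] + B[1][2] = 2 + 7 = 9, A[0][2] + B[2][2] = 0 + 7 = 7) = 6 (attained at k = 0)
  C[1][0] = min over k of (A[1][0] + B[0][0] = -2 + 6 = 4, A[1][1] + B[1][0] = 1 + 4 = 5, A[1][2] + B[2][0] = 10 + 5 = 15) = 4 (attained at k = 0)
  C[1][1] = min over k of (A[1][0] + B[0][1] = -2 + -5 = -7, A[1][1] + B[1][1] = 1 + 6 = 7, A[1][2] + B[2][1] = 10 + 6 = 16) = -7 (attained at k = 0)
  C[1][2] = min over k of (A[1][0] + B[0][2] = -2 + 9 = 7, A[1][1] + B[1][2] = 1 + 7 = 8, A[1][2] + B[2][2] = 10 + 7 = 17) = 7 (attained at k = 0)
  C[2][0] = min over k of (A[2][0] + B[0][0] = -3 + 6 = 3, A[2][1] + B[1][0] = 8 + 4 = 12, A[2][2] + B[2][0] = -2 + 5 = 3) = 3 (attained at k = 0)
  C[2][1] = min over k of (A[2][0] + B[0][1] = -3 + -5 = -8, A[2][1] + B[1][1] = 8 + 6 = 14, A[2][2] + B[2][1] = -2 + 6 = 4) = -8 (attained at k = 0)
  C[2][2] = min over k of (A[2][0] + B[0][2] = -3 + 9 = 6, A[2][1] + B[1][2] = 8 + 7 = 15, A[2][2] + B[2][2] = -2 + 7 = 5) = 5 (attained at k = 2)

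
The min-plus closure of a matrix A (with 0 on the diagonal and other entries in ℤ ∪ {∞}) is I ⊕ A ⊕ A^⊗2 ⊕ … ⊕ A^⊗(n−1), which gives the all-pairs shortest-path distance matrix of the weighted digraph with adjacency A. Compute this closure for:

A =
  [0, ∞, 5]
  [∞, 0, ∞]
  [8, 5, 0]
Closure =
  [0, 10, 5]
  [∞, 0, ∞]
  [8, 5, 0]

This is the Floyd-Warshall all-pairs shortest-path computation. For each intermediate vertex k = 0, 1, …, 2, update dist[i][j] ← min(dist[i][j], dist[i][k] + dist[k][j]). The final matrix gives, for each (i, j), the minimum total weight of any directed path from i to j (possibly empty when i = j).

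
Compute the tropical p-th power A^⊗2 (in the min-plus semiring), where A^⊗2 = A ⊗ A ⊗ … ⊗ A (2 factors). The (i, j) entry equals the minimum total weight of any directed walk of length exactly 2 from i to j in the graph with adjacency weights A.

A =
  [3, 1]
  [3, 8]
A^⊗2 =
  [4, 4]
  [6, 4]

Each entry (A^⊗2)_ij equals the minimum over all length-2 walks i = v_0 → v_1 → … → v_2 = j of Σ_t A[v_t][v_{t+1}]. For example, for (i, j) = (0, 1) we minimise over 2 possible intermediate vertex sequences; the minimum is 4, attained along the walk 0 → 0 → 1.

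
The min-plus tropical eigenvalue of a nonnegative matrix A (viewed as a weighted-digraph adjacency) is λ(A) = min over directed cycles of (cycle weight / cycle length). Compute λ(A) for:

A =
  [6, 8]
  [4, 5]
λ(A) = 5

Enumerate directed cycles and compute their means (weight / length). Sample:
  cycle 0 → 0: weight = 6, length = 1, mean = 6/1 ≈ 6.000
  cycle 1 → 1: weight = 5, length = 1, mean = 5/1 ≈ 5.000
  cycle 0 → 1 → 0: weight = 12, length = 2, mean = 12/2 ≈ 6.000
  cycle 1 → 0 → 1: weight = 12, length = 2, mean = 12/2 ≈ 6.000
Minimum mean = 5.000, attained e.g. along the cycle 1 → 1 with weight 5 and length 1. So λ(A) = 5/1 = 5.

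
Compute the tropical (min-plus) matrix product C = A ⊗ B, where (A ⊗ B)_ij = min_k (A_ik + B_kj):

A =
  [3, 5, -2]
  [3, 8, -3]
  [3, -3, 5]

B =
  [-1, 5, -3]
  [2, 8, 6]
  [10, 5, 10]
A ⊗ B =
  [2, 3, 0]
  [2, 2, 0]
  [-1, 5, 0]

Apply the min-plus product entry-by-entry:
  C[0][0] = min over k of (A[0][0] + B[0][0] = 3 + -1 = 2, A[0][1] + B[1][0] = 5 + 2 = 7, A[0][2] + B[2][0] = -2 + 10 = 8) = 2 (attained at k = 0)
  C[0][1] = min over k of (A[0][0] + B[0][1] = 3 + 5 = 8, A[0][1] + B[1][1] = 5 + 8 = 13, A[0][2] + B[2][1] = -2 + 5 = 3) = 3 (attained at k = 2)
  C[0][2] = min over k of (A[0][0] + B[0][2] = 3 + -3 = 0, A[0][1] + B[1][2] = 5 + 6 = 11, A[0][2] + B[2][2] = -2 + 10 = 8) = 0 (attained at k = 0)
  C[1][0] = min over k of (A[1][0] + B[0][0] = 3 + -1 = 2, A[1][1] + B[1][0] = 8 + 2 = 10, A[1][2] + B[2][0] = -3 + 10 = 7) = 2 (attained at k = 0)
  C[1][1] = min over k of (A[1][0] + B[0][1] = 3 + 5 = 8, A[1][1] + B[1][1] = 8 + 8 = 16, A[1][2] + B[2][1] = -3 + 5 = 2) = 2 (attained at k = 2)
  C[1][2] = min over k of (A[1][0] + B[0][2] = 3 + -3 = 0, A[1][1] + B[1][2] = 8 + 6 = 14, A[1][2] + B[2][2] = -3 + 10 = 7) = 0 (attained at k = 0)
  C[2][0] = min over k of (A[2][0] + B[0][0] = 3 + -1 = 2, A[2][1] + B[1][0] = -3 + 2 = -1, A[2][2] + B[2][0] = 5 + 10 = 15) = -1 (attained at k = 1)
  C[2][1] = min over k of (A[2][0] + B[0][1] = 3 + 5 = 8, A[2][1] + B[1][1] = -3 + 8 = 5, A[2][2] + B[2][1] = 5 + 5 = 10) = 5 (attained at k = 1)
  C[2][2] = min over k of (A[2][0] + B[0][2] = 3 + -3 = 0, A[2][1] + B[1][2] = -3 + 6 = 3, A[2][2] + B[2][2] = 5 + 10 = 15) = 0 (attained at k = 0)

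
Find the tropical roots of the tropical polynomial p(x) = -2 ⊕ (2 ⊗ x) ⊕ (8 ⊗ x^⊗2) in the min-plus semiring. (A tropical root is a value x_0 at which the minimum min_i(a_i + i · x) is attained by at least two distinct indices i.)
Roots: {-6, -4}

Each tropical root is a break point of the lower envelope of the lines y = a_i + i · x (there are 3 lines, with slopes 0, 1, ..., 2). Only the lines that attain the minimum somewhere contribute to roots; other lines are dominated. Here the surviving (envelope) indices are i = 2, i = 1, i = 0.
Intersections between consecutive envelope lines give the roots: for adjacent envelope indices i < j the intersection is x = (a_i − a_j) / (j − i). Reading off the sorted break points: {-6, -4}.
Verification: at each break x_0, at least two indices attain the minimum of min_i(a_i + i · x_0).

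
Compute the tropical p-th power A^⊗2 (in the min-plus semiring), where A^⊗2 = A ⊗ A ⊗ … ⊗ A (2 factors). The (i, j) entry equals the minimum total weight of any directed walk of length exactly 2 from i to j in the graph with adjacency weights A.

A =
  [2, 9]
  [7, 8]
A^⊗2 =
  [4, 11]
  [9, 16]

Each entry (A^⊗2)_ij equals the minimum over all length-2 walks i = v_0 → v_1 → … → v_2 = j of Σ_t A[v_t][v_{t+1}]. For example, for (i, j) = (0, 1) we minimise over 2 possible intermediate vertex sequences; the minimum is 11, attained along the walk 0 → 0 → 1.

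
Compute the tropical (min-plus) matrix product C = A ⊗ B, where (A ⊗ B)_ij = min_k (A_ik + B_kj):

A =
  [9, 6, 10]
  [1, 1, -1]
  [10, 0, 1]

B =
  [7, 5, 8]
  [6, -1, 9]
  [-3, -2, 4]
A ⊗ B =
  [7, 5, 14]
  [-4, -3, 3]
  [-2, -1, 5]

Apply the min-plus product entry-by-entry:
  C[0][0] = min over k of (A[0][0] + B[0][0] = 9 + 7 = 16, A[0][1] + B[1][0] = 6 + 6 = 12, A[0][2] + B[2][0] = 10 + -3 = 7) = 7 (attained at k = 2)
  C[0][1] = min over k of (A[0][0] + B[0][1] = 9 + 5 = 14, A[0][1] + B[1][1] = 6 + -1 = 5, A[0][2] + B[2][1] = 10 + -2 = 8) = 5 (attained at k = 1)
  C[0][2] = min over k of (A[0][0] + B[0][2] = 9 + 8 = 17, A[0][1] + B[1][2] = 6 + 9 = 15, A[0][2] + B[2][2] = 10 + 4 = 14) = 14 (attained at k = 2)
  C[1][0] = min over k of (A[1][0] + B[0][0] = 1 + 7 = 8, A[1][1] + B[1][0] = 1 + 6 = 7, A[1][2] + B[2][0] = -1 + -3 = -4) = -4 (attained at k = 2)
  C[1][1] = min over k of (A[1][0] + B[0][1] = 1 + 5 = 6, A[1][1] + B[1][1] = 1 + -1 = 0, A[1][2] + B[2][1] = -1 + -2 = -3) = -3 (attained at k = 2)
  C[1][2] = min over k of (A[1][0] + B[0][2] = 1 + 8 = 9, A[1][1] + B[1][2] = 1 + 9 = 10, A[1][2] + B[2][2] = -1 + 4 = 3) = 3 (attained at k = 2)
  C[2][0] = min over k of (A[2][0] + B[0][0] = 10 + 7 = 17, A[2][1] + B[1][0] = 0 + 6 = 6, A[2][2] + B[2][0] = 1 + -3 = -2) = -2 (attained at k = 2)
  C[2][1] = min over k of (A[2][0] + B[0][1] = 10 + 5 = 15, A[2][1] + B[1][1] = 0 + -1 = -1, A[2][2] + B[2][1] = 1 + -2 = -1) = -1 (attained at k = 1)
  C[2][2] = min over k of (A[2][0] + B[0][2] = 10 + 8 = 18, A[2][1] + B[1][2] = 0 + 9 = 9, A[2][2] + B[2][2] = 1 + 4 = 5) = 5 (attained at k = 2)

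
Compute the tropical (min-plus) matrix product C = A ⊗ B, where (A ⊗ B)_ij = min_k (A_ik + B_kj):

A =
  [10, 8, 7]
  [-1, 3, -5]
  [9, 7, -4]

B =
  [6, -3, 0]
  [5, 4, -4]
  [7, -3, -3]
A ⊗ B =
  [13, 4, 4]
  [2, -8, -8]
  [3, -7, -7]

Apply the min-plus product entry-by-entry:
  C[0][0] = min over k of (A[0][0] + B[0][0] = 10 + 6 = 16, A[0][1] + B[1][0] = 8 + 5 = 13, A[0][2] + B[2][0] = 7 + 7 = 14) = 13 (attained at k = 1)
  C[0][1] = min over k of (A[0][0] + B[0][1] = 10 + -3 = 7, A[0][1] + B[1][1] = 8 + 4 = 12, A[0][2] + B[2][1] = 7 + -3 = 4) = 4 (attained at k = 2)
  C[0][2] = min over k of (A[0][0] + B[0][2] = 10 + 0 = 10, A[0][1] + B[1][2] = 8 + -4 = 4, A[0][2] + B[2][2] = 7 + -3 = 4) = 4 (attained at k = 1)
  C[1][0] = min over k of (A[1][0] + B[0][0] = -1 + 6 = 5, A[1][1] + B[1][0] = 3 + 5 = 8, A[1][2] + B[2][0] = -5 + 7 = 2) = 2 (attained at k = 2)
  C[1][1] = min over k of (A[1][0] + B[0][1] = -1 + -3 = -4, A[1][1] + B[1][1] = 3 + 4 = 7, A[1][2] + B[2][1] = -5 + -3 = -8) = -8 (attained at k = 2)
  C[1][2] = min over k of (A[1][0] + B[0][2] = -1 + 0 = -1, A[1][1] + B[1][2] = 3 + -4 = -1, A[1][2] + B[2][2] = -5 + -3 = -8) = -8 (attained at k = 2)
  C[2][0] = min over k of (A[2][0] + B[0][0] = 9 + 6 = 15, A[2][1] + B[1][0] = 7 + 5 = 12, A[2][2] + B[2][0] = -4 + 7 = 3) = 3 (attained at k = 2)
  C[2][1] = min over k of (A[2][0] + B[0][1] = 9 + -3 = 6, A[2][1] + B[1][1] = 7 + 4 = 11, A[2][2] + B[2][1] = -4 + -3 = -7) = -7 (attained at k = 2)
  C[2][2] = min over k of (A[2][0] + B[0][2] = 9 + 0 = 9, A[2][1] + B[1][2] = 7 + -4 = 3, A[2][2] + B[2][2] = -4 + -3 = -7) = -7 (attained at k = 2)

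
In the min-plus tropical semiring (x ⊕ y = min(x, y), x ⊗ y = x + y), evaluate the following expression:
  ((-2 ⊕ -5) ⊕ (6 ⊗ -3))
((-2 ⊕ -5) ⊕ (6 ⊗ -3)) = -5

Expand innermost to outermost. Recall ⊕ takes the minimum of its arguments and ⊗ takes their sum. Working out the expression ((-2 ⊕ -5) ⊕ (6 ⊗ -3)) gives -5.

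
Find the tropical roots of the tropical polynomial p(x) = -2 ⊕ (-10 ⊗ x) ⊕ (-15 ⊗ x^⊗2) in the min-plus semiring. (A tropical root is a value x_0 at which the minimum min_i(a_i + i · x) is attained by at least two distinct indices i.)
Roots: {5, 8}

Each tropical root is a break point of the lower envelope of the lines y = a_i + i · x (there are 3 lines, with slopes 0, 1, ..., 2). Only the lines that attain the minimum somewhere contribute to roots; other lines are dominated. Here the surviving (envelope) indices are i = 2, i = 1, i = 0.
Intersections between consecutive envelope lines give the roots: for adjacent envelope indices i < j the intersection is x = (a_i − a_j) / (j − i). Reading off the sorted break points: {5, 8}.
Verification: at each break x_0, at least two indices attain the minimum of min_i(a_i + i · x_0).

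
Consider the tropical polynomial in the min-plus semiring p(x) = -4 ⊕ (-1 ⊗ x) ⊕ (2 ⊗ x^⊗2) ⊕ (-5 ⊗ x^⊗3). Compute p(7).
p(7) = -4

A tropical monomial a ⊗ x^⊗i evaluates to a + i · x. Evaluating each term at x = 7:
  Term 0 contributes -4 + 0 · 7 = -4
  Term 1 contributes -1 + 1 · 7 = 6
  Term 2 contributes 2 + 2 · 7 = 16
  Term 3 contributes -5 + 3 · 7 = 16
p(7) = ⊕ of these = min[-4, 6, 16, 16] = -4.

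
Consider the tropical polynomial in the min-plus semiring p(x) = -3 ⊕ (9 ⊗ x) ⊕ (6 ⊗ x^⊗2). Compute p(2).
p(2) = -3

A tropical monomial a ⊗ x^⊗i evaluates to a + i · x. Evaluating each term at x = 2:
  Term 0 contributes -3 + 0 · 2 = -3
  Term 1 contributes 9 + 1 · 2 = 11
  Term 2 contributes 6 + 2 · 2 = 10
p(2) = ⊕ of these = min[-3, 11, 10] = -3.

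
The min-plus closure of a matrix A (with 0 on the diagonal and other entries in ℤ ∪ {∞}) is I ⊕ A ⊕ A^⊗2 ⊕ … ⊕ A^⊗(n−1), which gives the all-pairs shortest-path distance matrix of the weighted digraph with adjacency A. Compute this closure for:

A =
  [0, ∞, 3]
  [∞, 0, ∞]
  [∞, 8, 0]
Closure =
  [0, 11, 3]
  [∞, 0, ∞]
  [∞, 8, 0]

This is the Floyd-Warshall all-pairs shortest-path computation. For each intermediate vertex k = 0, 1, …, 2, update dist[i][j] ← min(dist[i][j], dist[i][k] + dist[k][j]). The final matrix gives, for each (i, j), the minimum total weight of any directed path from i to j (possibly empty when i = j).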